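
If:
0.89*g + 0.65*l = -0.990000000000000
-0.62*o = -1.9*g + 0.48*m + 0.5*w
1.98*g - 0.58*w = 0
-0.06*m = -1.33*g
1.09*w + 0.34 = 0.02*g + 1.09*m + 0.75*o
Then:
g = 0.04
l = -1.58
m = 0.96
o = -0.73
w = 0.15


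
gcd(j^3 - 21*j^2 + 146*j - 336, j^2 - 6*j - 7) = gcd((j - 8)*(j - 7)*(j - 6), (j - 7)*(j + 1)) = j - 7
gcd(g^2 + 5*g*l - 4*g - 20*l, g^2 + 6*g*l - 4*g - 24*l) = g - 4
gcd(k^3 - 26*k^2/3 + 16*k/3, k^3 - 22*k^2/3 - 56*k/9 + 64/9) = k^2 - 26*k/3 + 16/3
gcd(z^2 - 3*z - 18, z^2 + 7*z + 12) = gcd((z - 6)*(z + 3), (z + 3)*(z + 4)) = z + 3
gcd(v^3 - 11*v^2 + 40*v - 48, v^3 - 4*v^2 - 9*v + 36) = v^2 - 7*v + 12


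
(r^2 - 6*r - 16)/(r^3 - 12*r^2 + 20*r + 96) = 1/(r - 6)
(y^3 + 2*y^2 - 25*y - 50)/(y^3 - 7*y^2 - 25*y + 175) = (y + 2)/(y - 7)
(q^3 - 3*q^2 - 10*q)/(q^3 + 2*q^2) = (q - 5)/q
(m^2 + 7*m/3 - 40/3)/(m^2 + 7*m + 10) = (m - 8/3)/(m + 2)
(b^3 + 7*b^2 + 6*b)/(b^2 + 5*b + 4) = b*(b + 6)/(b + 4)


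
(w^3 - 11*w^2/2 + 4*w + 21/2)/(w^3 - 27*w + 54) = (2*w^2 - 5*w - 7)/(2*(w^2 + 3*w - 18))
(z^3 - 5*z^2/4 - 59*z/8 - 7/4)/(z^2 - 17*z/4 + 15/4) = (8*z^3 - 10*z^2 - 59*z - 14)/(2*(4*z^2 - 17*z + 15))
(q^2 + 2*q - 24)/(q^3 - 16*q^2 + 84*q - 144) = (q + 6)/(q^2 - 12*q + 36)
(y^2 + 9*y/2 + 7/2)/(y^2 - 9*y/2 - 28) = (y + 1)/(y - 8)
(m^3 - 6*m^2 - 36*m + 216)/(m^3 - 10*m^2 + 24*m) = (m^2 - 36)/(m*(m - 4))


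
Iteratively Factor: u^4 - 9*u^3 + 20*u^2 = (u - 5)*(u^3 - 4*u^2) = (u - 5)*(u - 4)*(u^2) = u*(u - 5)*(u - 4)*(u)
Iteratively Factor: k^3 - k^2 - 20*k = (k - 5)*(k^2 + 4*k) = k*(k - 5)*(k + 4)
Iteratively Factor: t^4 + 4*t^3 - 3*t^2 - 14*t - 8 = (t + 1)*(t^3 + 3*t^2 - 6*t - 8) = (t + 1)*(t + 4)*(t^2 - t - 2) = (t + 1)^2*(t + 4)*(t - 2)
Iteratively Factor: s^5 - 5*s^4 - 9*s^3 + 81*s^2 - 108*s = (s - 3)*(s^4 - 2*s^3 - 15*s^2 + 36*s) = (s - 3)^2*(s^3 + s^2 - 12*s) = (s - 3)^3*(s^2 + 4*s) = s*(s - 3)^3*(s + 4)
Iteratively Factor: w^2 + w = (w)*(w + 1)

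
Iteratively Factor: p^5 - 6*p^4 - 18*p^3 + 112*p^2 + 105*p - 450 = (p - 5)*(p^4 - p^3 - 23*p^2 - 3*p + 90) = (p - 5)^2*(p^3 + 4*p^2 - 3*p - 18) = (p - 5)^2*(p - 2)*(p^2 + 6*p + 9) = (p - 5)^2*(p - 2)*(p + 3)*(p + 3)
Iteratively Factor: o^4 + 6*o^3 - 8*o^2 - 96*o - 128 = (o + 2)*(o^3 + 4*o^2 - 16*o - 64) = (o + 2)*(o + 4)*(o^2 - 16) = (o + 2)*(o + 4)^2*(o - 4)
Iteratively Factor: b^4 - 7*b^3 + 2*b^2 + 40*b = (b)*(b^3 - 7*b^2 + 2*b + 40) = b*(b + 2)*(b^2 - 9*b + 20) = b*(b - 4)*(b + 2)*(b - 5)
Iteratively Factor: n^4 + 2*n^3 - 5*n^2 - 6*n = (n)*(n^3 + 2*n^2 - 5*n - 6) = n*(n - 2)*(n^2 + 4*n + 3) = n*(n - 2)*(n + 1)*(n + 3)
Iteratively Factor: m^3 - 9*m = (m)*(m^2 - 9) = m*(m - 3)*(m + 3)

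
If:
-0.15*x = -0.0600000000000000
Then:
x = 0.40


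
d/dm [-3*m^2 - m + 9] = -6*m - 1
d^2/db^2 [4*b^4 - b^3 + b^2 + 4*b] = 48*b^2 - 6*b + 2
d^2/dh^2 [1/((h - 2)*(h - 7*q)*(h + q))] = 2*((h - 2)^2*(h - 7*q)^2 + (h - 2)^2*(h - 7*q)*(h + q) + (h - 2)^2*(h + q)^2 + (h - 2)*(h - 7*q)^2*(h + q) + (h - 2)*(h - 7*q)*(h + q)^2 + (h - 7*q)^2*(h + q)^2)/((h - 2)^3*(h - 7*q)^3*(h + q)^3)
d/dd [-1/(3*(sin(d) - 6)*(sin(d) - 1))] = (2*sin(d) - 7)*cos(d)/(3*(sin(d) - 6)^2*(sin(d) - 1)^2)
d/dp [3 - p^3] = -3*p^2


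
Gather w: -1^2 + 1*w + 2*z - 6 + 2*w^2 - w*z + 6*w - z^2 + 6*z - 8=2*w^2 + w*(7 - z) - z^2 + 8*z - 15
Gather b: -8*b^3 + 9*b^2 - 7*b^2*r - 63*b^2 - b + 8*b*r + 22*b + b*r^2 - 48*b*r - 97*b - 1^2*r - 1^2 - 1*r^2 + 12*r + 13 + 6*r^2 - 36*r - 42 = -8*b^3 + b^2*(-7*r - 54) + b*(r^2 - 40*r - 76) + 5*r^2 - 25*r - 30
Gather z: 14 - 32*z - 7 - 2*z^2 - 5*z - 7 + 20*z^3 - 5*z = 20*z^3 - 2*z^2 - 42*z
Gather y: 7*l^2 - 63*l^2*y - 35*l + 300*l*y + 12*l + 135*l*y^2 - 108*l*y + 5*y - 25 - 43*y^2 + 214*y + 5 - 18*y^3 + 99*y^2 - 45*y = 7*l^2 - 23*l - 18*y^3 + y^2*(135*l + 56) + y*(-63*l^2 + 192*l + 174) - 20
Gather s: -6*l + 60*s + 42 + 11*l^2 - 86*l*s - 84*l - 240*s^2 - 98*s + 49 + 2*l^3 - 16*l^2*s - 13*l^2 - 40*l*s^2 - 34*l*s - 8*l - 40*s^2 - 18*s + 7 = 2*l^3 - 2*l^2 - 98*l + s^2*(-40*l - 280) + s*(-16*l^2 - 120*l - 56) + 98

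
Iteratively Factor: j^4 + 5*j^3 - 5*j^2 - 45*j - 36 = (j + 1)*(j^3 + 4*j^2 - 9*j - 36) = (j - 3)*(j + 1)*(j^2 + 7*j + 12) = (j - 3)*(j + 1)*(j + 4)*(j + 3)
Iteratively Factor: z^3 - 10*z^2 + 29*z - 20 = (z - 5)*(z^2 - 5*z + 4) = (z - 5)*(z - 4)*(z - 1)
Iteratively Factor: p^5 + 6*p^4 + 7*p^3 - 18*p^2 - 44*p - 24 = (p + 2)*(p^4 + 4*p^3 - p^2 - 16*p - 12) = (p - 2)*(p + 2)*(p^3 + 6*p^2 + 11*p + 6) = (p - 2)*(p + 2)^2*(p^2 + 4*p + 3) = (p - 2)*(p + 1)*(p + 2)^2*(p + 3)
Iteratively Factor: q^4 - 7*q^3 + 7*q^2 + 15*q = (q - 3)*(q^3 - 4*q^2 - 5*q) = (q - 3)*(q + 1)*(q^2 - 5*q) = (q - 5)*(q - 3)*(q + 1)*(q)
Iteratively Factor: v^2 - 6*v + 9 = (v - 3)*(v - 3)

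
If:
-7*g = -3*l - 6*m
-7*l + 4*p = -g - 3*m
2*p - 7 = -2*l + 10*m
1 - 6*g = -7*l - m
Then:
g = -681/433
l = -573/433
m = -508/433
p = -903/866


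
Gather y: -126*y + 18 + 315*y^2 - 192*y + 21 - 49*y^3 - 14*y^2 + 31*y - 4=-49*y^3 + 301*y^2 - 287*y + 35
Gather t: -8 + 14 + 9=15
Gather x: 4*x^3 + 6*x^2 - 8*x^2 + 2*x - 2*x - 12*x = 4*x^3 - 2*x^2 - 12*x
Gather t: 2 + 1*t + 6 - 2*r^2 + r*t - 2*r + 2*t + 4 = -2*r^2 - 2*r + t*(r + 3) + 12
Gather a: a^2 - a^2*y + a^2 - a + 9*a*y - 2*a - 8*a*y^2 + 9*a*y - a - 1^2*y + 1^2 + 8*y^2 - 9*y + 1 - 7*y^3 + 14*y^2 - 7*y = a^2*(2 - y) + a*(-8*y^2 + 18*y - 4) - 7*y^3 + 22*y^2 - 17*y + 2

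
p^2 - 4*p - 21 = (p - 7)*(p + 3)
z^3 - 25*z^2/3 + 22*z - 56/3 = (z - 4)*(z - 7/3)*(z - 2)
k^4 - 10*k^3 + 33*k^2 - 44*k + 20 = (k - 5)*(k - 2)^2*(k - 1)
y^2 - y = y*(y - 1)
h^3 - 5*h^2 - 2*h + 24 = (h - 4)*(h - 3)*(h + 2)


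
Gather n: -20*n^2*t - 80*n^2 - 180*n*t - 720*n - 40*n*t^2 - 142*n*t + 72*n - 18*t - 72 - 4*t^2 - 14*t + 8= n^2*(-20*t - 80) + n*(-40*t^2 - 322*t - 648) - 4*t^2 - 32*t - 64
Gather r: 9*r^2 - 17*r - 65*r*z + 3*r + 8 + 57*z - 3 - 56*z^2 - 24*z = 9*r^2 + r*(-65*z - 14) - 56*z^2 + 33*z + 5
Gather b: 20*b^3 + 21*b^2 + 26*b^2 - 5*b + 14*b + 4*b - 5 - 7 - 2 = 20*b^3 + 47*b^2 + 13*b - 14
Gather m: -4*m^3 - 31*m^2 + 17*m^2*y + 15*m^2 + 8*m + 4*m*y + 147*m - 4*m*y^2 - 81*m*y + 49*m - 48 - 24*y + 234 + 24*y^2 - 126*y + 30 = -4*m^3 + m^2*(17*y - 16) + m*(-4*y^2 - 77*y + 204) + 24*y^2 - 150*y + 216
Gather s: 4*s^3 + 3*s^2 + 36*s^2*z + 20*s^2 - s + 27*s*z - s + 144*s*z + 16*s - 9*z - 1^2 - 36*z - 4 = 4*s^3 + s^2*(36*z + 23) + s*(171*z + 14) - 45*z - 5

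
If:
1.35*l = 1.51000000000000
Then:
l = 1.12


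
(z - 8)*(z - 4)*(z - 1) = z^3 - 13*z^2 + 44*z - 32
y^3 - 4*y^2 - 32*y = y*(y - 8)*(y + 4)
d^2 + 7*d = d*(d + 7)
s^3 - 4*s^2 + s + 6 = (s - 3)*(s - 2)*(s + 1)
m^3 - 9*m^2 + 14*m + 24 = (m - 6)*(m - 4)*(m + 1)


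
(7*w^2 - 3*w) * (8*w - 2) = 56*w^3 - 38*w^2 + 6*w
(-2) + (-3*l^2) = -3*l^2 - 2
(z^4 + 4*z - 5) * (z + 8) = z^5 + 8*z^4 + 4*z^2 + 27*z - 40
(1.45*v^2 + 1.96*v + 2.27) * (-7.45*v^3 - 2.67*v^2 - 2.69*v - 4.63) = -10.8025*v^5 - 18.4735*v^4 - 26.0452*v^3 - 18.0468*v^2 - 15.1811*v - 10.5101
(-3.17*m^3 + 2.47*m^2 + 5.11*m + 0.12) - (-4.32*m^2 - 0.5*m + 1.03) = -3.17*m^3 + 6.79*m^2 + 5.61*m - 0.91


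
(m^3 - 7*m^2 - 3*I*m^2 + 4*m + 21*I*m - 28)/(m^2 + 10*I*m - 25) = (m^3 - m^2*(7 + 3*I) + m*(4 + 21*I) - 28)/(m^2 + 10*I*m - 25)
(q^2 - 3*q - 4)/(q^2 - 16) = (q + 1)/(q + 4)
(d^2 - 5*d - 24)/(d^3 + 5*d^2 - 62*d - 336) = (d + 3)/(d^2 + 13*d + 42)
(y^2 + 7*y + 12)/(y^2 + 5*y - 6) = (y^2 + 7*y + 12)/(y^2 + 5*y - 6)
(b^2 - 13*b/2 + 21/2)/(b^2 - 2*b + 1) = (2*b^2 - 13*b + 21)/(2*(b^2 - 2*b + 1))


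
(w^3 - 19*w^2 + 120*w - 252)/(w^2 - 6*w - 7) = (w^2 - 12*w + 36)/(w + 1)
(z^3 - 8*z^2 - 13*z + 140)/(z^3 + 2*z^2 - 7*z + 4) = (z^2 - 12*z + 35)/(z^2 - 2*z + 1)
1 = 1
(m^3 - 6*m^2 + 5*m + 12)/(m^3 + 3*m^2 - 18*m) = (m^2 - 3*m - 4)/(m*(m + 6))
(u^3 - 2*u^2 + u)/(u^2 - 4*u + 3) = u*(u - 1)/(u - 3)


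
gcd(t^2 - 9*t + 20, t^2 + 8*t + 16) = 1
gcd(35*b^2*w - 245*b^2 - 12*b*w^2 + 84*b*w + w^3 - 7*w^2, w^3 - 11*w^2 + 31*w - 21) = w - 7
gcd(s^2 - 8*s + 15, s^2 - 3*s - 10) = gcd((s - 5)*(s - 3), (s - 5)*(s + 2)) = s - 5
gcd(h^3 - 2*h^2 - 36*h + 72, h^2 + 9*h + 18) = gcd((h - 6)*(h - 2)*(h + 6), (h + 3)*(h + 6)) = h + 6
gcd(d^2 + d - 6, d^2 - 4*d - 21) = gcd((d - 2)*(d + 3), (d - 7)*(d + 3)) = d + 3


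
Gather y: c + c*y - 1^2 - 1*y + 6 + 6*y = c + y*(c + 5) + 5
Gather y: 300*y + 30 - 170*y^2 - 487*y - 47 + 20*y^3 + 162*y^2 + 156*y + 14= 20*y^3 - 8*y^2 - 31*y - 3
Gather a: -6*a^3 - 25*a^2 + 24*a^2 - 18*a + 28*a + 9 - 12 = -6*a^3 - a^2 + 10*a - 3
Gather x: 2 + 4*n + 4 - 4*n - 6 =0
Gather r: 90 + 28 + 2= 120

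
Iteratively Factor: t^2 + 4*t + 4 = (t + 2)*(t + 2)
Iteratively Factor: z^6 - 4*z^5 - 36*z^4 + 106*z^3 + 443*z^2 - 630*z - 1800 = (z - 3)*(z^5 - z^4 - 39*z^3 - 11*z^2 + 410*z + 600) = (z - 3)*(z + 3)*(z^4 - 4*z^3 - 27*z^2 + 70*z + 200) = (z - 3)*(z + 2)*(z + 3)*(z^3 - 6*z^2 - 15*z + 100) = (z - 3)*(z + 2)*(z + 3)*(z + 4)*(z^2 - 10*z + 25) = (z - 5)*(z - 3)*(z + 2)*(z + 3)*(z + 4)*(z - 5)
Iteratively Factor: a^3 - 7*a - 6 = (a + 1)*(a^2 - a - 6) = (a + 1)*(a + 2)*(a - 3)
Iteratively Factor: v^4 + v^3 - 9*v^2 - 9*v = (v + 1)*(v^3 - 9*v) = (v + 1)*(v + 3)*(v^2 - 3*v) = (v - 3)*(v + 1)*(v + 3)*(v)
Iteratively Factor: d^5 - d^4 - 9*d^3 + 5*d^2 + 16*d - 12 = (d - 1)*(d^4 - 9*d^2 - 4*d + 12) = (d - 3)*(d - 1)*(d^3 + 3*d^2 - 4) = (d - 3)*(d - 1)*(d + 2)*(d^2 + d - 2) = (d - 3)*(d - 1)*(d + 2)^2*(d - 1)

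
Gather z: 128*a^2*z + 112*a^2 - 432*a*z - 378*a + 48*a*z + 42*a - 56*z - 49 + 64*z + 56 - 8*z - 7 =112*a^2 - 336*a + z*(128*a^2 - 384*a)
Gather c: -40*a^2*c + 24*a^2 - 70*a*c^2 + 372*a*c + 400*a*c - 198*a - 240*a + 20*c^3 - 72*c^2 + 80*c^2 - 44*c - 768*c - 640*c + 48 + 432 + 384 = 24*a^2 - 438*a + 20*c^3 + c^2*(8 - 70*a) + c*(-40*a^2 + 772*a - 1452) + 864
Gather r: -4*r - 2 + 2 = -4*r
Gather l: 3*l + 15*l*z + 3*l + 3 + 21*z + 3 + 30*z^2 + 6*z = l*(15*z + 6) + 30*z^2 + 27*z + 6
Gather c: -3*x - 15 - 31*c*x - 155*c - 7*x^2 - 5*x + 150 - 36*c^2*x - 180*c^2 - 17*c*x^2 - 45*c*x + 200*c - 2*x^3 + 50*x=c^2*(-36*x - 180) + c*(-17*x^2 - 76*x + 45) - 2*x^3 - 7*x^2 + 42*x + 135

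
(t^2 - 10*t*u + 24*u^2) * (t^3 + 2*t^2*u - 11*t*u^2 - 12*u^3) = t^5 - 8*t^4*u - 7*t^3*u^2 + 146*t^2*u^3 - 144*t*u^4 - 288*u^5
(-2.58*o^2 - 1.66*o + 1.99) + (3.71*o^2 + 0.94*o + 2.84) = 1.13*o^2 - 0.72*o + 4.83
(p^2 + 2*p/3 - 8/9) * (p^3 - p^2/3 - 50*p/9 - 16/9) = p^5 + p^4/3 - 20*p^3/3 - 140*p^2/27 + 304*p/81 + 128/81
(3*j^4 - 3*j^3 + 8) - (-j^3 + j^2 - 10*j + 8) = 3*j^4 - 2*j^3 - j^2 + 10*j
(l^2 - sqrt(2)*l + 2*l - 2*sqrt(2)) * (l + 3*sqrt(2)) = l^3 + 2*l^2 + 2*sqrt(2)*l^2 - 6*l + 4*sqrt(2)*l - 12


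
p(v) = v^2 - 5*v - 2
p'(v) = 2*v - 5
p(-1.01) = 4.07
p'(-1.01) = -7.02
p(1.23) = -6.64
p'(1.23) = -2.54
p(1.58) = -7.40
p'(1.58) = -1.84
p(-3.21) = 24.35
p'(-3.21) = -11.42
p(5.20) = -0.96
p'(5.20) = 5.40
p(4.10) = -5.69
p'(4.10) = 3.20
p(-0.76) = 2.38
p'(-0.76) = -6.52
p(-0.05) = -1.75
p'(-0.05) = -5.10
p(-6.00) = 64.00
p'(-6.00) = -17.00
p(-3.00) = 22.00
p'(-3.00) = -11.00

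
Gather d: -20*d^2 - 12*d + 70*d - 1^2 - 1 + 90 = -20*d^2 + 58*d + 88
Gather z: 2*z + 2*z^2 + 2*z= 2*z^2 + 4*z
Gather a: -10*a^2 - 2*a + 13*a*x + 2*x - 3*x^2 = -10*a^2 + a*(13*x - 2) - 3*x^2 + 2*x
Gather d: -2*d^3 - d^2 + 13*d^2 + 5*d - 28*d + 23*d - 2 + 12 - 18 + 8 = -2*d^3 + 12*d^2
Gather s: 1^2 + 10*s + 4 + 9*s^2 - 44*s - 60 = 9*s^2 - 34*s - 55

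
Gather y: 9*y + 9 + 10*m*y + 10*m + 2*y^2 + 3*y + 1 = 10*m + 2*y^2 + y*(10*m + 12) + 10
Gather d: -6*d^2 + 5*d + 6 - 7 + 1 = -6*d^2 + 5*d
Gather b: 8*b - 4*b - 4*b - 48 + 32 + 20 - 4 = 0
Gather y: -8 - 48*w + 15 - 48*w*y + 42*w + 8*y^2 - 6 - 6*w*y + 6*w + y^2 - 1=-54*w*y + 9*y^2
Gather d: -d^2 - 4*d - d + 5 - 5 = -d^2 - 5*d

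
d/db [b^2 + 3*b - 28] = 2*b + 3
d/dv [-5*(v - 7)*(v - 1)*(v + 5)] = -15*v^2 + 30*v + 165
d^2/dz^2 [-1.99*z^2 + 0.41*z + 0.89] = -3.98000000000000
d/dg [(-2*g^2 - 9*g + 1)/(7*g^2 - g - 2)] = (65*g^2 - 6*g + 19)/(49*g^4 - 14*g^3 - 27*g^2 + 4*g + 4)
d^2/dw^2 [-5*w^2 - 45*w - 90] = -10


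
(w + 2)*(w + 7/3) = w^2 + 13*w/3 + 14/3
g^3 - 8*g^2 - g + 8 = (g - 8)*(g - 1)*(g + 1)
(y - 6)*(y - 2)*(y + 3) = y^3 - 5*y^2 - 12*y + 36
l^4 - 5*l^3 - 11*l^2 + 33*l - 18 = (l - 6)*(l - 1)^2*(l + 3)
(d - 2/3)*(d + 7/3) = d^2 + 5*d/3 - 14/9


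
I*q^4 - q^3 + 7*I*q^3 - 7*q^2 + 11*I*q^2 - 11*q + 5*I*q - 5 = (q + 1)*(q + 5)*(q + I)*(I*q + I)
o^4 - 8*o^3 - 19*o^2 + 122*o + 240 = (o - 8)*(o - 5)*(o + 2)*(o + 3)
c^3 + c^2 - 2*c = c*(c - 1)*(c + 2)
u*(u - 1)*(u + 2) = u^3 + u^2 - 2*u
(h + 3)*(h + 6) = h^2 + 9*h + 18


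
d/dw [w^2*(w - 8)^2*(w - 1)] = w*(5*w^3 - 68*w^2 + 240*w - 128)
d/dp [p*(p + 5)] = 2*p + 5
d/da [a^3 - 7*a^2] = a*(3*a - 14)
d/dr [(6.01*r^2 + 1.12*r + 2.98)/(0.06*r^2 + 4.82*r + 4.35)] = (28.901*r^2 + 51.9294*r - 9.4916)/(0.0036*r^4 + 0.5784*r^3 + 23.7544*r^2 + 41.934*r + 18.9225)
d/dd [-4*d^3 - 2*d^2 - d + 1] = -12*d^2 - 4*d - 1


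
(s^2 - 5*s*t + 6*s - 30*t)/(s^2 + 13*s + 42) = (s - 5*t)/(s + 7)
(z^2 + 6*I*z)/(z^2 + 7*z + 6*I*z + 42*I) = z/(z + 7)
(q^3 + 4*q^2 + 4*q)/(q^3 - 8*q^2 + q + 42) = q*(q + 2)/(q^2 - 10*q + 21)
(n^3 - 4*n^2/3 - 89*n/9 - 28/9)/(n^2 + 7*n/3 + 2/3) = (3*n^2 - 5*n - 28)/(3*(n + 2))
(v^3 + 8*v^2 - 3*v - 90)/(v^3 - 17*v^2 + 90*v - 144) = (v^2 + 11*v + 30)/(v^2 - 14*v + 48)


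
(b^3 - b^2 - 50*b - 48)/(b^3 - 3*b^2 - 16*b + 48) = (b^3 - b^2 - 50*b - 48)/(b^3 - 3*b^2 - 16*b + 48)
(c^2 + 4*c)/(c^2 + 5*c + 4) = c/(c + 1)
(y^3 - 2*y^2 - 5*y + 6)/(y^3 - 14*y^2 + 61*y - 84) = (y^2 + y - 2)/(y^2 - 11*y + 28)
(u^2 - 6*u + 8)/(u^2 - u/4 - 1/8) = 8*(-u^2 + 6*u - 8)/(-8*u^2 + 2*u + 1)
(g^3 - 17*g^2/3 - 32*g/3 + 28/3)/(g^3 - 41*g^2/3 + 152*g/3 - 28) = (g + 2)/(g - 6)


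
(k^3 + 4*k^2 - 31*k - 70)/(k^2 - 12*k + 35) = (k^2 + 9*k + 14)/(k - 7)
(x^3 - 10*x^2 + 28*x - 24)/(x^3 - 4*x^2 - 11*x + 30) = (x^2 - 8*x + 12)/(x^2 - 2*x - 15)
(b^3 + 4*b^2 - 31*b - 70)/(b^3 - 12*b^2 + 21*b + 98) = (b^2 + 2*b - 35)/(b^2 - 14*b + 49)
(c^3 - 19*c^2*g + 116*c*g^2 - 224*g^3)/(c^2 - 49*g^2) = (c^2 - 12*c*g + 32*g^2)/(c + 7*g)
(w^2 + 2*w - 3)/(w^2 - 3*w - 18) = (w - 1)/(w - 6)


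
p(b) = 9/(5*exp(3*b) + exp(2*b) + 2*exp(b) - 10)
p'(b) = 9*(-15*exp(3*b) - 2*exp(2*b) - 2*exp(b))/(5*exp(3*b) + exp(2*b) + 2*exp(b) - 10)^2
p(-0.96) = -1.02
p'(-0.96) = -0.22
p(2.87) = 0.00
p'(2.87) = -0.00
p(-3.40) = -0.91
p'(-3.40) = -0.01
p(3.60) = 0.00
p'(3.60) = -0.00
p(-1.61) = -0.95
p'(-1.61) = -0.06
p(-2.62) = -0.91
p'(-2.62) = -0.02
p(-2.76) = -0.91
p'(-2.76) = -0.01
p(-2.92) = -0.91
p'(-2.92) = -0.01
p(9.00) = 0.00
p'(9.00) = 0.00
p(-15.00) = -0.90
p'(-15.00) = 0.00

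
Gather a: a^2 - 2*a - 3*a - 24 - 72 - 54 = a^2 - 5*a - 150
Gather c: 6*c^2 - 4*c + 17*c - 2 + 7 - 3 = 6*c^2 + 13*c + 2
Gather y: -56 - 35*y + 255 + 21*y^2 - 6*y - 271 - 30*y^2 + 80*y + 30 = -9*y^2 + 39*y - 42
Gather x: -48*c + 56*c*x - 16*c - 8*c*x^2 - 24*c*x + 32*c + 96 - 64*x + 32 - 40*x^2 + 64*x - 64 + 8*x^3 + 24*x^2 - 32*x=-32*c + 8*x^3 + x^2*(-8*c - 16) + x*(32*c - 32) + 64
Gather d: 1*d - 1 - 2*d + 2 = 1 - d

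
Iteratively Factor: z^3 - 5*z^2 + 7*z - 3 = (z - 1)*(z^2 - 4*z + 3) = (z - 1)^2*(z - 3)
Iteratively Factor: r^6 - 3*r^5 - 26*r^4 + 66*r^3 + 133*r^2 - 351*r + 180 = (r + 3)*(r^5 - 6*r^4 - 8*r^3 + 90*r^2 - 137*r + 60) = (r - 1)*(r + 3)*(r^4 - 5*r^3 - 13*r^2 + 77*r - 60) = (r - 5)*(r - 1)*(r + 3)*(r^3 - 13*r + 12) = (r - 5)*(r - 1)^2*(r + 3)*(r^2 + r - 12) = (r - 5)*(r - 1)^2*(r + 3)*(r + 4)*(r - 3)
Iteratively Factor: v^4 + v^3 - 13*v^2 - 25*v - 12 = (v + 3)*(v^3 - 2*v^2 - 7*v - 4) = (v + 1)*(v + 3)*(v^2 - 3*v - 4) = (v + 1)^2*(v + 3)*(v - 4)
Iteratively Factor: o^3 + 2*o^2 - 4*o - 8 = (o - 2)*(o^2 + 4*o + 4) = (o - 2)*(o + 2)*(o + 2)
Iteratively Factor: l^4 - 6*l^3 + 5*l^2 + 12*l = (l + 1)*(l^3 - 7*l^2 + 12*l) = (l - 3)*(l + 1)*(l^2 - 4*l) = l*(l - 3)*(l + 1)*(l - 4)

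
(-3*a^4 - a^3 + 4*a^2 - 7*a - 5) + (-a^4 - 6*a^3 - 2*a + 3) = -4*a^4 - 7*a^3 + 4*a^2 - 9*a - 2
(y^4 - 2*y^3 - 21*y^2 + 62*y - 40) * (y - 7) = y^5 - 9*y^4 - 7*y^3 + 209*y^2 - 474*y + 280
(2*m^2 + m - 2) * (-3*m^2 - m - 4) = -6*m^4 - 5*m^3 - 3*m^2 - 2*m + 8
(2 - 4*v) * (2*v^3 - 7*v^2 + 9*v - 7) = -8*v^4 + 32*v^3 - 50*v^2 + 46*v - 14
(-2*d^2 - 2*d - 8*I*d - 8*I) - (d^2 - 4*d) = -3*d^2 + 2*d - 8*I*d - 8*I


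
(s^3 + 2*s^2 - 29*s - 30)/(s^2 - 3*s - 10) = (s^2 + 7*s + 6)/(s + 2)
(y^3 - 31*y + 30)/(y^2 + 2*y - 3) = (y^2 + y - 30)/(y + 3)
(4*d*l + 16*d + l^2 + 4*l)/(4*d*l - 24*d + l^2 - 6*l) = (l + 4)/(l - 6)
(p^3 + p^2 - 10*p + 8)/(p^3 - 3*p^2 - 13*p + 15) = (p^2 + 2*p - 8)/(p^2 - 2*p - 15)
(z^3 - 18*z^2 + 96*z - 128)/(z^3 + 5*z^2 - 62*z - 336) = (z^2 - 10*z + 16)/(z^2 + 13*z + 42)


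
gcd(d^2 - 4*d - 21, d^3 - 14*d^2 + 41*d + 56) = d - 7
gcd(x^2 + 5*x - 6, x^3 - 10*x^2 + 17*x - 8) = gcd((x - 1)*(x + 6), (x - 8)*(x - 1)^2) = x - 1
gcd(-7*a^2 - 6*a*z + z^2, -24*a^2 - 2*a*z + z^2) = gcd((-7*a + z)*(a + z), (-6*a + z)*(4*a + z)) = 1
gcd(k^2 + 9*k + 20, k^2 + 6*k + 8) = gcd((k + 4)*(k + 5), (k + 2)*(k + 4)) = k + 4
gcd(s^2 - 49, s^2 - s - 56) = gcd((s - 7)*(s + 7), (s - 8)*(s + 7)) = s + 7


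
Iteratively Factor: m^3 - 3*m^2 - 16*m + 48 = (m + 4)*(m^2 - 7*m + 12) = (m - 3)*(m + 4)*(m - 4)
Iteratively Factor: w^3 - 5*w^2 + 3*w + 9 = (w - 3)*(w^2 - 2*w - 3) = (w - 3)^2*(w + 1)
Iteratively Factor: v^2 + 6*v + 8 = (v + 4)*(v + 2)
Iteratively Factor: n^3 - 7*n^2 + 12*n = (n - 4)*(n^2 - 3*n) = n*(n - 4)*(n - 3)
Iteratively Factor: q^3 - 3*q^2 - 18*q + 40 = (q + 4)*(q^2 - 7*q + 10) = (q - 5)*(q + 4)*(q - 2)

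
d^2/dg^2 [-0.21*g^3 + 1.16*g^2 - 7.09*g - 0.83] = 2.32 - 1.26*g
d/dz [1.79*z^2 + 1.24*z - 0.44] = 3.58*z + 1.24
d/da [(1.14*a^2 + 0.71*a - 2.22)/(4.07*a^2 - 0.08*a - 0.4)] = (-2.9809*a^2 + 17.1588*a - 0.4616)/(16.5649*a^4 - 0.6512*a^3 - 3.2496*a^2 + 0.064*a + 0.16)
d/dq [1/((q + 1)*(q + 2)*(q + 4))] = (-(q + 1)*(q + 2) - (q + 1)*(q + 4) - (q + 2)*(q + 4))/((q + 1)^2*(q + 2)^2*(q + 4)^2)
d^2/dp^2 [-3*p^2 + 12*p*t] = -6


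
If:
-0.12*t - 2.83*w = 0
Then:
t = -23.5833333333333*w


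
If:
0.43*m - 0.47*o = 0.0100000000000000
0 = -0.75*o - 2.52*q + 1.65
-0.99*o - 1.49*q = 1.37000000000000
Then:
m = -4.67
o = -4.29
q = 1.93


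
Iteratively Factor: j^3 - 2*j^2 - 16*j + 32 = (j - 2)*(j^2 - 16) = (j - 4)*(j - 2)*(j + 4)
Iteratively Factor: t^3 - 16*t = (t + 4)*(t^2 - 4*t) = t*(t + 4)*(t - 4)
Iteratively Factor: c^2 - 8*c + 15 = (c - 5)*(c - 3)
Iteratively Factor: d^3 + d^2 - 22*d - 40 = (d + 2)*(d^2 - d - 20) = (d - 5)*(d + 2)*(d + 4)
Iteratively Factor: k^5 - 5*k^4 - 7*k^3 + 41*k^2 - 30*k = (k)*(k^4 - 5*k^3 - 7*k^2 + 41*k - 30) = k*(k + 3)*(k^3 - 8*k^2 + 17*k - 10) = k*(k - 5)*(k + 3)*(k^2 - 3*k + 2) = k*(k - 5)*(k - 1)*(k + 3)*(k - 2)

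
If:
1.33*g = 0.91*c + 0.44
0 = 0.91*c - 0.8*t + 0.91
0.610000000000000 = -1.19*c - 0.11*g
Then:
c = -0.51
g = -0.02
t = 0.56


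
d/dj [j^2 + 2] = 2*j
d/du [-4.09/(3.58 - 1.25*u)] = -5.1125/(1.25*u - 3.58)^2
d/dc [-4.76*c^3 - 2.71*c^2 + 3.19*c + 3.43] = -14.28*c^2 - 5.42*c + 3.19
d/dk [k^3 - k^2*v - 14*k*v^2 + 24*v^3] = 3*k^2 - 2*k*v - 14*v^2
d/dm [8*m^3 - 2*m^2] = 4*m*(6*m - 1)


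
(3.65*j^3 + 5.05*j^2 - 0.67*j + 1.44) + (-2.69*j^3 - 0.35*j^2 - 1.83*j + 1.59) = 0.96*j^3 + 4.7*j^2 - 2.5*j + 3.03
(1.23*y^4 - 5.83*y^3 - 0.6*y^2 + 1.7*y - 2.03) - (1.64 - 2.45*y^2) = 1.23*y^4 - 5.83*y^3 + 1.85*y^2 + 1.7*y - 3.67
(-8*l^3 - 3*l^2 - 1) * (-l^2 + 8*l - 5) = 8*l^5 - 61*l^4 + 16*l^3 + 16*l^2 - 8*l + 5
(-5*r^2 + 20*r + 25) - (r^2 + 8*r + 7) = -6*r^2 + 12*r + 18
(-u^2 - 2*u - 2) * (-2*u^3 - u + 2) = 2*u^5 + 4*u^4 + 5*u^3 - 2*u - 4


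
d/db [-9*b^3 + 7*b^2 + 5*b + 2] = -27*b^2 + 14*b + 5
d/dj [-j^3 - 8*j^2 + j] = -3*j^2 - 16*j + 1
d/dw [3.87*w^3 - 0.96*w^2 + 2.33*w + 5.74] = 11.61*w^2 - 1.92*w + 2.33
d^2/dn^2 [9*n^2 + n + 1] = 18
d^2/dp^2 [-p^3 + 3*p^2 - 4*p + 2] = 6 - 6*p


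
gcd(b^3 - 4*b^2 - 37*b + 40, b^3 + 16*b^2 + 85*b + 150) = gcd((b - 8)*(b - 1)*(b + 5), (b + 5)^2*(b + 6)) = b + 5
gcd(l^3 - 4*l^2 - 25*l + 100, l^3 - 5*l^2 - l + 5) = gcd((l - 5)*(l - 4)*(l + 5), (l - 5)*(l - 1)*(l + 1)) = l - 5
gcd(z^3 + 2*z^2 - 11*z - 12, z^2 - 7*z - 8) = z + 1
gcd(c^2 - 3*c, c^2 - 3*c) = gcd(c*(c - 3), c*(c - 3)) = c^2 - 3*c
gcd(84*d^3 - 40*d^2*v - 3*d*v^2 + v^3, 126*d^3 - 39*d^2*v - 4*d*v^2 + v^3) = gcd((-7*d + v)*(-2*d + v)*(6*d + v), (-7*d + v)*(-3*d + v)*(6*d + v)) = -42*d^2 - d*v + v^2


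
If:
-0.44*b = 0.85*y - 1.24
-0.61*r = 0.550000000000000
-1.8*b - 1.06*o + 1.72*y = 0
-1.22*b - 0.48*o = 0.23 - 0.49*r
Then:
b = -1046.94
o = 2659.57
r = -0.90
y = 543.40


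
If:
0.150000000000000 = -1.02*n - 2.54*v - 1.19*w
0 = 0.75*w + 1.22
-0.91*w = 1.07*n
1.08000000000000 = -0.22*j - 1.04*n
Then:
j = -11.45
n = 1.38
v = 0.15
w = -1.63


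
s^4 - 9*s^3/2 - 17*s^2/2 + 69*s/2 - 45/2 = (s - 5)*(s - 3/2)*(s - 1)*(s + 3)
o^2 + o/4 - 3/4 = (o - 3/4)*(o + 1)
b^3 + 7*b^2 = b^2*(b + 7)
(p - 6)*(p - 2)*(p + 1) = p^3 - 7*p^2 + 4*p + 12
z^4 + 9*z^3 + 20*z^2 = z^2*(z + 4)*(z + 5)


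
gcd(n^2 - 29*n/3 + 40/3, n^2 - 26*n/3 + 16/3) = n - 8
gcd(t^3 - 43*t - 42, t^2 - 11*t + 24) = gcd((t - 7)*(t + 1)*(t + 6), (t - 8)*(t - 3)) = 1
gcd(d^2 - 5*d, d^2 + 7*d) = d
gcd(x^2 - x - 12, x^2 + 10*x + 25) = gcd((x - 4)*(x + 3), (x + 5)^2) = 1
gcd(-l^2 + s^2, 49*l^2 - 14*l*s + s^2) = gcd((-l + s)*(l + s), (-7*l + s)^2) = 1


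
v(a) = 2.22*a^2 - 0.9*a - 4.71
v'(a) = 4.44*a - 0.9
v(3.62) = 21.12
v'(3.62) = 15.17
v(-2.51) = 11.54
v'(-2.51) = -12.04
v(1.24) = -2.41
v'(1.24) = 4.61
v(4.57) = 37.54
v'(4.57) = 19.39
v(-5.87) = 77.07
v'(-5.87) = -26.96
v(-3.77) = 30.24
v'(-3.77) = -17.64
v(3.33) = 16.91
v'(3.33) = 13.89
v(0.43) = -4.69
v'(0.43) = 1.01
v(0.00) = -4.71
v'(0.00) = -0.90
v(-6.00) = 80.61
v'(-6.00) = -27.54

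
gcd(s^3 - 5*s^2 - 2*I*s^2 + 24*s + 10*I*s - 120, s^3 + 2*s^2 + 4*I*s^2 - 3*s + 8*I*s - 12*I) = s + 4*I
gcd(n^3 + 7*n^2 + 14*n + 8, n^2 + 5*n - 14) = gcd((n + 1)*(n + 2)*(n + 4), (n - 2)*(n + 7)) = 1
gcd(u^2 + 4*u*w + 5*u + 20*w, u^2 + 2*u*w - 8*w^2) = u + 4*w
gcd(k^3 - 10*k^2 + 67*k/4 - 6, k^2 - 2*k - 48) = k - 8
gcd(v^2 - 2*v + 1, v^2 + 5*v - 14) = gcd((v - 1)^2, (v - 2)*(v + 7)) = 1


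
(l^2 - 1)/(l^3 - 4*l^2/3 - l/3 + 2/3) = 3*(l + 1)/(3*l^2 - l - 2)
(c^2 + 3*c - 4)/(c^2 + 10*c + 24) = (c - 1)/(c + 6)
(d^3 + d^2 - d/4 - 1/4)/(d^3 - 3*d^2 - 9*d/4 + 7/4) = (2*d + 1)/(2*d - 7)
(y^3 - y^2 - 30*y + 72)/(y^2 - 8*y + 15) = (y^2 + 2*y - 24)/(y - 5)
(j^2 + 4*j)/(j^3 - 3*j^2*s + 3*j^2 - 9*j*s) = (j + 4)/(j^2 - 3*j*s + 3*j - 9*s)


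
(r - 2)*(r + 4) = r^2 + 2*r - 8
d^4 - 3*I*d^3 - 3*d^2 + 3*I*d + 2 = (d - 1)*(d + 1)*(d - 2*I)*(d - I)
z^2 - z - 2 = (z - 2)*(z + 1)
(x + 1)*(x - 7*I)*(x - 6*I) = x^3 + x^2 - 13*I*x^2 - 42*x - 13*I*x - 42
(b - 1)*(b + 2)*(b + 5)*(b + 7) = b^4 + 13*b^3 + 45*b^2 + 11*b - 70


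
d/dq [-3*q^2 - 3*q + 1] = -6*q - 3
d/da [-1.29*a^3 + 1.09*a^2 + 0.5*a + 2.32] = -3.87*a^2 + 2.18*a + 0.5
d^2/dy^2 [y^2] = 2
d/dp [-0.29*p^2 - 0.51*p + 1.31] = -0.58*p - 0.51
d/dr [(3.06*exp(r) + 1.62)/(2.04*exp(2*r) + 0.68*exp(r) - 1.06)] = (-(3.06*exp(r) + 1.62)*(4.08*exp(r) + 0.68) + 6.2424*exp(2*r) + 2.0808*exp(r) - 3.2436)*exp(r)/(2.04*exp(2*r) + 0.68*exp(r) - 1.06)^2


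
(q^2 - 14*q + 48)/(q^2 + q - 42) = (q - 8)/(q + 7)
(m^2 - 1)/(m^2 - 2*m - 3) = (m - 1)/(m - 3)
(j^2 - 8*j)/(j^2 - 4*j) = (j - 8)/(j - 4)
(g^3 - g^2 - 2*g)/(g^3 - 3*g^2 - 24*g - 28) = g*(-g^2 + g + 2)/(-g^3 + 3*g^2 + 24*g + 28)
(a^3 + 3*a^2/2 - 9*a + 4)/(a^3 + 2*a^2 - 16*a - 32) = (a^2 - 5*a/2 + 1)/(a^2 - 2*a - 8)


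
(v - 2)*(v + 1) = v^2 - v - 2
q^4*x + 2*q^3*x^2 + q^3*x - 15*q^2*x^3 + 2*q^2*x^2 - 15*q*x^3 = q*(q - 3*x)*(q + 5*x)*(q*x + x)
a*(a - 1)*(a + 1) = a^3 - a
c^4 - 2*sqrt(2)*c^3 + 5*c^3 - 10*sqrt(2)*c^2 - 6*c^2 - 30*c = c*(c + 5)*(c - 3*sqrt(2))*(c + sqrt(2))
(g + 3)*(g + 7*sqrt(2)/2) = g^2 + 3*g + 7*sqrt(2)*g/2 + 21*sqrt(2)/2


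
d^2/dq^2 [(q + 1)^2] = 2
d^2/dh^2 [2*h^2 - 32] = 4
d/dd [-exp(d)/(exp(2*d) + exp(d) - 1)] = (exp(2*d) + 1)*exp(d)/(exp(4*d) + 2*exp(3*d) - exp(2*d) - 2*exp(d) + 1)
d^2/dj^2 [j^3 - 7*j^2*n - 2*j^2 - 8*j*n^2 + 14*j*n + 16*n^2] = 6*j - 14*n - 4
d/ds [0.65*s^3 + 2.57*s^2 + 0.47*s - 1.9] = 1.95*s^2 + 5.14*s + 0.47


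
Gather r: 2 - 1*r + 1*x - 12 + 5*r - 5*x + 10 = 4*r - 4*x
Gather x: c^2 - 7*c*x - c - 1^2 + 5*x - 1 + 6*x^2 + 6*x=c^2 - c + 6*x^2 + x*(11 - 7*c) - 2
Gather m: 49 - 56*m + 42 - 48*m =91 - 104*m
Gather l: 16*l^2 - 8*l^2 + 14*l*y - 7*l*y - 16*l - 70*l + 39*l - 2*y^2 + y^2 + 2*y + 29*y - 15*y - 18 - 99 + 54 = 8*l^2 + l*(7*y - 47) - y^2 + 16*y - 63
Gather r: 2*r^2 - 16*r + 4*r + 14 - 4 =2*r^2 - 12*r + 10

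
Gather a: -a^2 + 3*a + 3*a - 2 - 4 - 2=-a^2 + 6*a - 8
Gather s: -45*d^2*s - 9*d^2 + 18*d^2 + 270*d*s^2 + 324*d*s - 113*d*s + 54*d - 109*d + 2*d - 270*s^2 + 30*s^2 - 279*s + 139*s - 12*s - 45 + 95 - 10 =9*d^2 - 53*d + s^2*(270*d - 240) + s*(-45*d^2 + 211*d - 152) + 40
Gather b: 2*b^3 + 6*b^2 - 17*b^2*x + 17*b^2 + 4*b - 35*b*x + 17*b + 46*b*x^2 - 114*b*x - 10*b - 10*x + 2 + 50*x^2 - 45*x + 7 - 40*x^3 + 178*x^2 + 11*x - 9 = 2*b^3 + b^2*(23 - 17*x) + b*(46*x^2 - 149*x + 11) - 40*x^3 + 228*x^2 - 44*x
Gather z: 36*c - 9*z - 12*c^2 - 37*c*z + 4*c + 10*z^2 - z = -12*c^2 + 40*c + 10*z^2 + z*(-37*c - 10)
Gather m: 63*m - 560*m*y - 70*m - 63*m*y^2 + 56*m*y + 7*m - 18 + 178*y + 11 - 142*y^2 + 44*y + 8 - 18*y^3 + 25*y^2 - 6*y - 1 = m*(-63*y^2 - 504*y) - 18*y^3 - 117*y^2 + 216*y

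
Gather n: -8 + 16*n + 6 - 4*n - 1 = 12*n - 3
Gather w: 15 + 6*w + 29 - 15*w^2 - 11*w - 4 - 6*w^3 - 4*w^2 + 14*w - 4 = -6*w^3 - 19*w^2 + 9*w + 36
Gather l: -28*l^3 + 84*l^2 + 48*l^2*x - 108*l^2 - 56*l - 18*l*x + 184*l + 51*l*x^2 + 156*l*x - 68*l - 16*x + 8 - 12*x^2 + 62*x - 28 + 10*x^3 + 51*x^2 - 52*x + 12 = -28*l^3 + l^2*(48*x - 24) + l*(51*x^2 + 138*x + 60) + 10*x^3 + 39*x^2 - 6*x - 8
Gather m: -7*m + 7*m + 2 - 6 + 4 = 0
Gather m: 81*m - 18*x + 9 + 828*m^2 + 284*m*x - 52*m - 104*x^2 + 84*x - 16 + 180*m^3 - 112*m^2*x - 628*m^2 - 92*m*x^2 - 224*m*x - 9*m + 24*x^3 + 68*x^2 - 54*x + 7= 180*m^3 + m^2*(200 - 112*x) + m*(-92*x^2 + 60*x + 20) + 24*x^3 - 36*x^2 + 12*x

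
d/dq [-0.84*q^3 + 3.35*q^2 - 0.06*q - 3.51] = -2.52*q^2 + 6.7*q - 0.06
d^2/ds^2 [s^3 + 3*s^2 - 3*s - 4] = 6*s + 6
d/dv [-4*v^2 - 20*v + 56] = -8*v - 20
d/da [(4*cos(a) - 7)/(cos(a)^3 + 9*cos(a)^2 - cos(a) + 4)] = (8*cos(a)^3 + 15*cos(a)^2 - 126*cos(a) - 9)*sin(a)/(sin(a)^2*cos(a) + 9*sin(a)^2 - 13)^2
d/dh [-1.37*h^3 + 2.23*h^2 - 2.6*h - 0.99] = -4.11*h^2 + 4.46*h - 2.6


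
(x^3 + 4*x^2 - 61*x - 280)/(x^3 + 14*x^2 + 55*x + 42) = (x^2 - 3*x - 40)/(x^2 + 7*x + 6)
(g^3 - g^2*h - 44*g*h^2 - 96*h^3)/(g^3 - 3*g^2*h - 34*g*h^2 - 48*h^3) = (g + 4*h)/(g + 2*h)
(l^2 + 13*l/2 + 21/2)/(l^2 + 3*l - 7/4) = 2*(l + 3)/(2*l - 1)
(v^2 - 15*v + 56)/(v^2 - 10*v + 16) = (v - 7)/(v - 2)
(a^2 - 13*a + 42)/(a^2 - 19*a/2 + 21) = 2*(a - 7)/(2*a - 7)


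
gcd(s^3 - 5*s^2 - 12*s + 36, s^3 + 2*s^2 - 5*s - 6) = s^2 + s - 6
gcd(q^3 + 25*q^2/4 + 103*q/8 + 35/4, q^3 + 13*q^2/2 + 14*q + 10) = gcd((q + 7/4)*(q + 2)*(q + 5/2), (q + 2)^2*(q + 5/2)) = q^2 + 9*q/2 + 5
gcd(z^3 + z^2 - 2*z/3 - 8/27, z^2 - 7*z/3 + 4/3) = 1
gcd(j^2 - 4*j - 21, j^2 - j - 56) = 1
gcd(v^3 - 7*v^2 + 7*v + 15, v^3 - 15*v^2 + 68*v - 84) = 1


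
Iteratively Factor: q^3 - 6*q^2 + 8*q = (q - 4)*(q^2 - 2*q) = (q - 4)*(q - 2)*(q)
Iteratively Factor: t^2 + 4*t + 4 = (t + 2)*(t + 2)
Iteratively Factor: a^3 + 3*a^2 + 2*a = (a + 1)*(a^2 + 2*a) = (a + 1)*(a + 2)*(a)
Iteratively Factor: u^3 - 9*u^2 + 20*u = (u - 4)*(u^2 - 5*u) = (u - 5)*(u - 4)*(u)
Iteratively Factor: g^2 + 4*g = (g + 4)*(g)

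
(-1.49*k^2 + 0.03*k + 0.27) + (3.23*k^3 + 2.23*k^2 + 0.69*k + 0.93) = 3.23*k^3 + 0.74*k^2 + 0.72*k + 1.2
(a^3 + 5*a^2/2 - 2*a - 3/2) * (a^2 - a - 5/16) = a^5 + 3*a^4/2 - 77*a^3/16 - 9*a^2/32 + 17*a/8 + 15/32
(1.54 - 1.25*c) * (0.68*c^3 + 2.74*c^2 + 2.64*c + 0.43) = -0.85*c^4 - 2.3778*c^3 + 0.9196*c^2 + 3.5281*c + 0.6622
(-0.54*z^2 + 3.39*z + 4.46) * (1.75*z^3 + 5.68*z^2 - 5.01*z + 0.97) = -0.945*z^5 + 2.8653*z^4 + 29.7656*z^3 + 7.8251*z^2 - 19.0563*z + 4.3262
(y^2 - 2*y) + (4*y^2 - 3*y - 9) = 5*y^2 - 5*y - 9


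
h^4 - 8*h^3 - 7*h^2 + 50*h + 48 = (h - 8)*(h - 3)*(h + 1)*(h + 2)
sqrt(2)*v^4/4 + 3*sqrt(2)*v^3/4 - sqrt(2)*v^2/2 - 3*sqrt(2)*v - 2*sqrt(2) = (v/2 + 1)*(v - 2)*(v + 1)*(sqrt(2)*v/2 + sqrt(2))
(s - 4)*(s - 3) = s^2 - 7*s + 12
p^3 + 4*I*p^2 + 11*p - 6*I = (p - I)^2*(p + 6*I)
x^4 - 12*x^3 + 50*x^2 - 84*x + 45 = (x - 5)*(x - 3)^2*(x - 1)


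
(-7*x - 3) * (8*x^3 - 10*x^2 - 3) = -56*x^4 + 46*x^3 + 30*x^2 + 21*x + 9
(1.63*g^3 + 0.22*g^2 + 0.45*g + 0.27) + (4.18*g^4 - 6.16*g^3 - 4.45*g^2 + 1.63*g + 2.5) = 4.18*g^4 - 4.53*g^3 - 4.23*g^2 + 2.08*g + 2.77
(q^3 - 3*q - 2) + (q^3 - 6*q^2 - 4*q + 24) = 2*q^3 - 6*q^2 - 7*q + 22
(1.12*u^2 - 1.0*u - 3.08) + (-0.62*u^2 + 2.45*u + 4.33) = 0.5*u^2 + 1.45*u + 1.25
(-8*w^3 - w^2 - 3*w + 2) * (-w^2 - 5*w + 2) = 8*w^5 + 41*w^4 - 8*w^3 + 11*w^2 - 16*w + 4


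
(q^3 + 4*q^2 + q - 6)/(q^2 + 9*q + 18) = (q^2 + q - 2)/(q + 6)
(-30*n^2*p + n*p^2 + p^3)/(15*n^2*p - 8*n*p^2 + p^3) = (6*n + p)/(-3*n + p)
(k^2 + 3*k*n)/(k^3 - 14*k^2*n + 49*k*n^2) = (k + 3*n)/(k^2 - 14*k*n + 49*n^2)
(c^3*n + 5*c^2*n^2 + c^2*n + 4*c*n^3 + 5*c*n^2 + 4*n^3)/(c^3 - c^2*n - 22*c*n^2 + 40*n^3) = n*(c^3 + 5*c^2*n + c^2 + 4*c*n^2 + 5*c*n + 4*n^2)/(c^3 - c^2*n - 22*c*n^2 + 40*n^3)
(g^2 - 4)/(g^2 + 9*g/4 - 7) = 4*(g^2 - 4)/(4*g^2 + 9*g - 28)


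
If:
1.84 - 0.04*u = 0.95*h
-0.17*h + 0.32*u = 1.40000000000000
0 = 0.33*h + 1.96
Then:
No Solution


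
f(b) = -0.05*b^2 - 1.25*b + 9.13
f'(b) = -0.1*b - 1.25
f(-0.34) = 9.55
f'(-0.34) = -1.22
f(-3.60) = 12.98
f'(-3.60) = -0.89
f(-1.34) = 10.72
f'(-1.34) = -1.12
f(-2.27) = 11.71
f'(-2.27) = -1.02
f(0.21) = 8.87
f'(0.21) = -1.27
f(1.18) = 7.59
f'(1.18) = -1.37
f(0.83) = 8.06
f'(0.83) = -1.33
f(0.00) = 9.13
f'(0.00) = -1.25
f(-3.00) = 12.43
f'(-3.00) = -0.95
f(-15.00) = 16.63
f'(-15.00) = 0.25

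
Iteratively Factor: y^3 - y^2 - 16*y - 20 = (y + 2)*(y^2 - 3*y - 10) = (y + 2)^2*(y - 5)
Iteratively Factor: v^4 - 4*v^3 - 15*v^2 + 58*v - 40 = (v - 2)*(v^3 - 2*v^2 - 19*v + 20) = (v - 2)*(v - 1)*(v^2 - v - 20) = (v - 5)*(v - 2)*(v - 1)*(v + 4)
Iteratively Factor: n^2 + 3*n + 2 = (n + 1)*(n + 2)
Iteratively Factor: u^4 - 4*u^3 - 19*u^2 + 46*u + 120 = (u - 5)*(u^3 + u^2 - 14*u - 24) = (u - 5)*(u - 4)*(u^2 + 5*u + 6) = (u - 5)*(u - 4)*(u + 3)*(u + 2)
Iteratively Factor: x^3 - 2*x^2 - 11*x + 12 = (x + 3)*(x^2 - 5*x + 4) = (x - 1)*(x + 3)*(x - 4)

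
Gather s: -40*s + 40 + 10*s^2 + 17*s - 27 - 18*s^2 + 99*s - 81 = -8*s^2 + 76*s - 68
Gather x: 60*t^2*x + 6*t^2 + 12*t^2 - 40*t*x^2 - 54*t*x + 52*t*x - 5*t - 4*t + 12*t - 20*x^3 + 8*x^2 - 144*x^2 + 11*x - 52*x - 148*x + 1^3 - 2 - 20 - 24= 18*t^2 + 3*t - 20*x^3 + x^2*(-40*t - 136) + x*(60*t^2 - 2*t - 189) - 45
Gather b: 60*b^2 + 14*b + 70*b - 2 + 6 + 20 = 60*b^2 + 84*b + 24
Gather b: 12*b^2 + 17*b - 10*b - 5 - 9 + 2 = 12*b^2 + 7*b - 12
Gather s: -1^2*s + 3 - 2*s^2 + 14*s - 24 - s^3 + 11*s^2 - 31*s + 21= -s^3 + 9*s^2 - 18*s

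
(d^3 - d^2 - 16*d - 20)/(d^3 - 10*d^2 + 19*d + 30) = (d^2 + 4*d + 4)/(d^2 - 5*d - 6)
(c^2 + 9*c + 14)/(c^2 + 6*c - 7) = (c + 2)/(c - 1)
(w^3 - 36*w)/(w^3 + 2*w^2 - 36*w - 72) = w/(w + 2)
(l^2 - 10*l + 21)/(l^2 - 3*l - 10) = (-l^2 + 10*l - 21)/(-l^2 + 3*l + 10)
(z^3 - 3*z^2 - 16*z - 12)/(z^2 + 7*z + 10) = (z^2 - 5*z - 6)/(z + 5)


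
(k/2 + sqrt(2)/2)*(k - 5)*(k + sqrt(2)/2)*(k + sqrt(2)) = k^4/2 - 5*k^3/2 + 5*sqrt(2)*k^3/4 - 25*sqrt(2)*k^2/4 + 2*k^2 - 10*k + sqrt(2)*k/2 - 5*sqrt(2)/2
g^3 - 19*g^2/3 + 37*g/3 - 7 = (g - 3)*(g - 7/3)*(g - 1)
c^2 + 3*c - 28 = (c - 4)*(c + 7)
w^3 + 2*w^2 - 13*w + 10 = (w - 2)*(w - 1)*(w + 5)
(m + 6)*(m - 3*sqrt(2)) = m^2 - 3*sqrt(2)*m + 6*m - 18*sqrt(2)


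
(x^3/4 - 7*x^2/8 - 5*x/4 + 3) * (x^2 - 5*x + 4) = x^5/4 - 17*x^4/8 + 33*x^3/8 + 23*x^2/4 - 20*x + 12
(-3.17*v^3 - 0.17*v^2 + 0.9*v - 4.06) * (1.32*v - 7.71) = -4.1844*v^4 + 24.2163*v^3 + 2.4987*v^2 - 12.2982*v + 31.3026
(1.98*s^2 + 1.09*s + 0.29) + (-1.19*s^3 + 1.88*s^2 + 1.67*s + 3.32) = -1.19*s^3 + 3.86*s^2 + 2.76*s + 3.61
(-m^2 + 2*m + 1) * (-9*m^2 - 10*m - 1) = 9*m^4 - 8*m^3 - 28*m^2 - 12*m - 1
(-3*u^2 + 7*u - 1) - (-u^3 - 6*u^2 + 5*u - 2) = u^3 + 3*u^2 + 2*u + 1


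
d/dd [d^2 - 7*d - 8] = 2*d - 7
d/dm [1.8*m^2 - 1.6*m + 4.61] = 3.6*m - 1.6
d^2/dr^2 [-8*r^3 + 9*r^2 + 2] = 18 - 48*r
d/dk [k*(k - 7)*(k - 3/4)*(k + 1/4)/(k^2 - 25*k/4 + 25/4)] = (128*k^5 - 1680*k^4 + 7600*k^3 - 10409*k^2 + 2650*k + 525)/(4*(16*k^4 - 200*k^3 + 825*k^2 - 1250*k + 625))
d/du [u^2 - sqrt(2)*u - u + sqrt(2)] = 2*u - sqrt(2) - 1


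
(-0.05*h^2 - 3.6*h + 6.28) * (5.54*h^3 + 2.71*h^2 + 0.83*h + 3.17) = -0.277*h^5 - 20.0795*h^4 + 24.9937*h^3 + 13.8723*h^2 - 6.1996*h + 19.9076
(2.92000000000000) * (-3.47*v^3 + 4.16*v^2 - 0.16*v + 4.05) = -10.1324*v^3 + 12.1472*v^2 - 0.4672*v + 11.826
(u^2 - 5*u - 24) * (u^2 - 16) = u^4 - 5*u^3 - 40*u^2 + 80*u + 384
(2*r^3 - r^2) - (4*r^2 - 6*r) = 2*r^3 - 5*r^2 + 6*r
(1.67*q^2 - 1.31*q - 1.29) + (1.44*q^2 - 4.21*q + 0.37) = 3.11*q^2 - 5.52*q - 0.92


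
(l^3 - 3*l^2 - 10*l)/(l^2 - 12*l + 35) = l*(l + 2)/(l - 7)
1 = 1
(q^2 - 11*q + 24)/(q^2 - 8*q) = (q - 3)/q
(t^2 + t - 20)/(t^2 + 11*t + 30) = (t - 4)/(t + 6)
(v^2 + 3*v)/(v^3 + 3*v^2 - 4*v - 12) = v/(v^2 - 4)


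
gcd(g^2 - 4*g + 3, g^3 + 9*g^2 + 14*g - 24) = g - 1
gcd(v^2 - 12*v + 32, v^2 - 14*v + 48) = v - 8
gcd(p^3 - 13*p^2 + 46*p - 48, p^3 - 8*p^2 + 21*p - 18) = p^2 - 5*p + 6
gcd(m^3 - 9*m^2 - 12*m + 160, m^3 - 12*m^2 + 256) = m^2 - 4*m - 32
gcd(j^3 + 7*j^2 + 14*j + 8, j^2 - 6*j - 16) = j + 2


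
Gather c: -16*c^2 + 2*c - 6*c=-16*c^2 - 4*c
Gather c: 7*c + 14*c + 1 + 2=21*c + 3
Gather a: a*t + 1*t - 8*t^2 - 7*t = a*t - 8*t^2 - 6*t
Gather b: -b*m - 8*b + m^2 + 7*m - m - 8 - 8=b*(-m - 8) + m^2 + 6*m - 16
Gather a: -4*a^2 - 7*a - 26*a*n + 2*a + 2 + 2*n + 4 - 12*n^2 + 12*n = -4*a^2 + a*(-26*n - 5) - 12*n^2 + 14*n + 6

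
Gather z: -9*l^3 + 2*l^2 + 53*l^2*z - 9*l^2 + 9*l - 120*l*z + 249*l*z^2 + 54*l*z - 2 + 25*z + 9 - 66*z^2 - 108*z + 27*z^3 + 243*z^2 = -9*l^3 - 7*l^2 + 9*l + 27*z^3 + z^2*(249*l + 177) + z*(53*l^2 - 66*l - 83) + 7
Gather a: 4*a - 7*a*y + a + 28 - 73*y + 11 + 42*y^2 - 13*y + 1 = a*(5 - 7*y) + 42*y^2 - 86*y + 40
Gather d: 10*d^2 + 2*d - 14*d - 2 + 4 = 10*d^2 - 12*d + 2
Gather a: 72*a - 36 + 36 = 72*a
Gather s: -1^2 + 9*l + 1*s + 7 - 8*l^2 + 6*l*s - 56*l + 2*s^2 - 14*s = -8*l^2 - 47*l + 2*s^2 + s*(6*l - 13) + 6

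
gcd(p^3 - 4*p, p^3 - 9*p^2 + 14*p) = p^2 - 2*p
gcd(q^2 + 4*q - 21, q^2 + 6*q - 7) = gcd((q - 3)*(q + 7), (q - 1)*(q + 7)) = q + 7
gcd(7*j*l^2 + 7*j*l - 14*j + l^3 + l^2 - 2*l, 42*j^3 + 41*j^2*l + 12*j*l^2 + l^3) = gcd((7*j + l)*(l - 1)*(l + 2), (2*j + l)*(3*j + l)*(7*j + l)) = 7*j + l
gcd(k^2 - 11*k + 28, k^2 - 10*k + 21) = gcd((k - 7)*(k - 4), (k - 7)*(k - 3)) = k - 7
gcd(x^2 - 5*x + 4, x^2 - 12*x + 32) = x - 4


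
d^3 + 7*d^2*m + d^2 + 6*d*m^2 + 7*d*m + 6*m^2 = (d + 1)*(d + m)*(d + 6*m)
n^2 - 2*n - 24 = (n - 6)*(n + 4)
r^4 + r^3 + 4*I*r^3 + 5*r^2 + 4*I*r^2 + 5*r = r*(r + 1)*(r - I)*(r + 5*I)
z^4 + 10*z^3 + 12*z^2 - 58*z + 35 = (z - 1)^2*(z + 5)*(z + 7)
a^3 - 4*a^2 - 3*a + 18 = (a - 3)^2*(a + 2)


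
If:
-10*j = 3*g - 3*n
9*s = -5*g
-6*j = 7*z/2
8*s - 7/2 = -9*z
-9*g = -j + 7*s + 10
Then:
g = -19881/10496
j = 1673/5248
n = -26183/31488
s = 11045/10496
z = -717/1312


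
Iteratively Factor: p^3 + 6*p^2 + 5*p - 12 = (p + 4)*(p^2 + 2*p - 3) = (p + 3)*(p + 4)*(p - 1)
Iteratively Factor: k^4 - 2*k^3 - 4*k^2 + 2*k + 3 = (k + 1)*(k^3 - 3*k^2 - k + 3) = (k - 1)*(k + 1)*(k^2 - 2*k - 3) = (k - 1)*(k + 1)^2*(k - 3)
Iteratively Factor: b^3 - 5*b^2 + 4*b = (b)*(b^2 - 5*b + 4) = b*(b - 4)*(b - 1)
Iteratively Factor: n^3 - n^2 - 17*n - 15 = (n - 5)*(n^2 + 4*n + 3) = (n - 5)*(n + 1)*(n + 3)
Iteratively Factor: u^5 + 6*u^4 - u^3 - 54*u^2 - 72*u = (u + 2)*(u^4 + 4*u^3 - 9*u^2 - 36*u) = (u + 2)*(u + 3)*(u^3 + u^2 - 12*u) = (u - 3)*(u + 2)*(u + 3)*(u^2 + 4*u) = u*(u - 3)*(u + 2)*(u + 3)*(u + 4)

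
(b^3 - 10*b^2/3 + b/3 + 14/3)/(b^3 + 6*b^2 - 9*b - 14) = (b - 7/3)/(b + 7)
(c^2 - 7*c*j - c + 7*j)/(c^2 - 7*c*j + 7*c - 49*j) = (c - 1)/(c + 7)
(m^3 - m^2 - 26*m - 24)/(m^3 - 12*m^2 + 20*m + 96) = (m^2 + 5*m + 4)/(m^2 - 6*m - 16)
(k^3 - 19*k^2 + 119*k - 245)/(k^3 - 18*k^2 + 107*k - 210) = (k - 7)/(k - 6)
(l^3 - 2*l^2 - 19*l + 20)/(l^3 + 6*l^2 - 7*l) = (l^2 - l - 20)/(l*(l + 7))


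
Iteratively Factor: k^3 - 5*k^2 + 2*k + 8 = (k - 4)*(k^2 - k - 2) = (k - 4)*(k - 2)*(k + 1)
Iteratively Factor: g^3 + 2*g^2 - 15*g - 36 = (g - 4)*(g^2 + 6*g + 9) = (g - 4)*(g + 3)*(g + 3)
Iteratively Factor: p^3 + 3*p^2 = (p)*(p^2 + 3*p) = p^2*(p + 3)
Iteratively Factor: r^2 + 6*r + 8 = (r + 4)*(r + 2)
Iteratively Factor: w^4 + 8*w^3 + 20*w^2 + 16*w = (w + 2)*(w^3 + 6*w^2 + 8*w) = (w + 2)^2*(w^2 + 4*w) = (w + 2)^2*(w + 4)*(w)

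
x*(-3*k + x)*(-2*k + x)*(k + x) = 6*k^3*x + k^2*x^2 - 4*k*x^3 + x^4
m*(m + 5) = m^2 + 5*m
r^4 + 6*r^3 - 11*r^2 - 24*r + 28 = (r - 2)*(r - 1)*(r + 2)*(r + 7)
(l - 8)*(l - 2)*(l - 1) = l^3 - 11*l^2 + 26*l - 16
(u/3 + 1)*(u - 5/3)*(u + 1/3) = u^3/3 + 5*u^2/9 - 41*u/27 - 5/9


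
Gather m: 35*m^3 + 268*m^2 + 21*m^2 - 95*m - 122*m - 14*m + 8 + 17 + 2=35*m^3 + 289*m^2 - 231*m + 27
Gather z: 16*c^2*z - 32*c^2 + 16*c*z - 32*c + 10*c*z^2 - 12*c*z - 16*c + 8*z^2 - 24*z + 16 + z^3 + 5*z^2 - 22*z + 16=-32*c^2 - 48*c + z^3 + z^2*(10*c + 13) + z*(16*c^2 + 4*c - 46) + 32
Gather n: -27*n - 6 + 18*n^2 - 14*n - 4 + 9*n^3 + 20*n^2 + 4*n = 9*n^3 + 38*n^2 - 37*n - 10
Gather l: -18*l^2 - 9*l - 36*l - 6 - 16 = -18*l^2 - 45*l - 22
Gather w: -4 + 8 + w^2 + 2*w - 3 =w^2 + 2*w + 1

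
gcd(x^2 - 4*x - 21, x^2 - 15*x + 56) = x - 7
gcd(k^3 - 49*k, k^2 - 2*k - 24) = 1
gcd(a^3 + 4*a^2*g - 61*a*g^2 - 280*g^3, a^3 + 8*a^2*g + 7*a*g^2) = a + 7*g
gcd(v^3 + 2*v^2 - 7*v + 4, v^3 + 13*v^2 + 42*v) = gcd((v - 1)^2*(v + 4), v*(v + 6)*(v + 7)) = 1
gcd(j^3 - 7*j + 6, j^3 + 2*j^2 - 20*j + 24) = j - 2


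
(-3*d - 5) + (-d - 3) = -4*d - 8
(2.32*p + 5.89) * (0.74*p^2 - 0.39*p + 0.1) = 1.7168*p^3 + 3.4538*p^2 - 2.0651*p + 0.589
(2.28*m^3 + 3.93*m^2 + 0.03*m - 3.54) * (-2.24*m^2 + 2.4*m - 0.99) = -5.1072*m^5 - 3.3312*m^4 + 7.1076*m^3 + 4.1109*m^2 - 8.5257*m + 3.5046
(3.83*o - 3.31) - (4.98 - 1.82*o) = 5.65*o - 8.29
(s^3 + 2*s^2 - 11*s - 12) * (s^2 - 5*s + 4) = s^5 - 3*s^4 - 17*s^3 + 51*s^2 + 16*s - 48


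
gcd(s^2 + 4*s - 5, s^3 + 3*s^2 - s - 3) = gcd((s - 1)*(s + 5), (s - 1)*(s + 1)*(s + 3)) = s - 1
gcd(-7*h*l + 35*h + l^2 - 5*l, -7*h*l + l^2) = 7*h - l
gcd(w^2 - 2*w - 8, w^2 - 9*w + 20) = w - 4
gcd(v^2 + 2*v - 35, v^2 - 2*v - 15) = v - 5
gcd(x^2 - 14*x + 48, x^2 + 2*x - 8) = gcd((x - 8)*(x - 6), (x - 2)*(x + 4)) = 1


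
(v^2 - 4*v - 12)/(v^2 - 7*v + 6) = (v + 2)/(v - 1)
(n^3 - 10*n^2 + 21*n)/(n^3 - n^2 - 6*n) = (n - 7)/(n + 2)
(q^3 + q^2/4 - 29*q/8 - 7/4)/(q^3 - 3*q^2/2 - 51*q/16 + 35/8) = 2*(2*q + 1)/(4*q - 5)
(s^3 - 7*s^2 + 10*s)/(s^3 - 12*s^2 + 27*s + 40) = s*(s - 2)/(s^2 - 7*s - 8)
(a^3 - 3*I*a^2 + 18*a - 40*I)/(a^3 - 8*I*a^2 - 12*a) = (a^2 - I*a + 20)/(a*(a - 6*I))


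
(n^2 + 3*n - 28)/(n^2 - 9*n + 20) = (n + 7)/(n - 5)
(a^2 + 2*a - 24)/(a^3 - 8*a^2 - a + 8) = (a^2 + 2*a - 24)/(a^3 - 8*a^2 - a + 8)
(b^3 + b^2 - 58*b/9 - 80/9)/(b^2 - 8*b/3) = b + 11/3 + 10/(3*b)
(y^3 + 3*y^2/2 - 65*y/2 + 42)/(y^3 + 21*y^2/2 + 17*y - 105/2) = (y - 4)/(y + 5)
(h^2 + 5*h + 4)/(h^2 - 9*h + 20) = (h^2 + 5*h + 4)/(h^2 - 9*h + 20)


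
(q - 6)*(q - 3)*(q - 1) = q^3 - 10*q^2 + 27*q - 18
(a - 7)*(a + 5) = a^2 - 2*a - 35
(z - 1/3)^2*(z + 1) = z^3 + z^2/3 - 5*z/9 + 1/9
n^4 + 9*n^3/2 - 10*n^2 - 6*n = n*(n - 2)*(n + 1/2)*(n + 6)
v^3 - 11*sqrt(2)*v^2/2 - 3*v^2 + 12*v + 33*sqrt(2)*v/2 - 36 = (v - 3)*(v - 4*sqrt(2))*(v - 3*sqrt(2)/2)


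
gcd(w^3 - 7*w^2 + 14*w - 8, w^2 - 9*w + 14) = w - 2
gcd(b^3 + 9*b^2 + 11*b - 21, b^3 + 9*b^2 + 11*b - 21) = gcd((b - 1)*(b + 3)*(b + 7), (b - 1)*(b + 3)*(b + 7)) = b^3 + 9*b^2 + 11*b - 21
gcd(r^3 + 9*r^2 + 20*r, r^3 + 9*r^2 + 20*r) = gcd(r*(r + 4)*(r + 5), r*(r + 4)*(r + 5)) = r^3 + 9*r^2 + 20*r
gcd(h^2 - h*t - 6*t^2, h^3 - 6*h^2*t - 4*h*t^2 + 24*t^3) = h + 2*t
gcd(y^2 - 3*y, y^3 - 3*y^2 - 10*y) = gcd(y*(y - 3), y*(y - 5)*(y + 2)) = y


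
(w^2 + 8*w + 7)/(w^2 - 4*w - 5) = (w + 7)/(w - 5)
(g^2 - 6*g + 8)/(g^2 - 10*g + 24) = (g - 2)/(g - 6)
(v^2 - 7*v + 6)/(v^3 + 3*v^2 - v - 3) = (v - 6)/(v^2 + 4*v + 3)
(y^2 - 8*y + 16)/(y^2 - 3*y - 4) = (y - 4)/(y + 1)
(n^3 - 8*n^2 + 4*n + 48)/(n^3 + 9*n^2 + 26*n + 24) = (n^2 - 10*n + 24)/(n^2 + 7*n + 12)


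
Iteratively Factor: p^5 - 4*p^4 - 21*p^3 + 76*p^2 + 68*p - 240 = (p - 3)*(p^4 - p^3 - 24*p^2 + 4*p + 80) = (p - 3)*(p + 4)*(p^3 - 5*p^2 - 4*p + 20) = (p - 3)*(p + 2)*(p + 4)*(p^2 - 7*p + 10) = (p - 3)*(p - 2)*(p + 2)*(p + 4)*(p - 5)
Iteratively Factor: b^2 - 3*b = (b - 3)*(b)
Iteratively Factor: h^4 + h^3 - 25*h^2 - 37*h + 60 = (h - 1)*(h^3 + 2*h^2 - 23*h - 60) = (h - 1)*(h + 3)*(h^2 - h - 20) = (h - 5)*(h - 1)*(h + 3)*(h + 4)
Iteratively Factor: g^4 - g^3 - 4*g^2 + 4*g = (g + 2)*(g^3 - 3*g^2 + 2*g) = (g - 2)*(g + 2)*(g^2 - g) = (g - 2)*(g - 1)*(g + 2)*(g)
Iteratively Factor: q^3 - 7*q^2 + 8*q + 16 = (q + 1)*(q^2 - 8*q + 16) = (q - 4)*(q + 1)*(q - 4)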